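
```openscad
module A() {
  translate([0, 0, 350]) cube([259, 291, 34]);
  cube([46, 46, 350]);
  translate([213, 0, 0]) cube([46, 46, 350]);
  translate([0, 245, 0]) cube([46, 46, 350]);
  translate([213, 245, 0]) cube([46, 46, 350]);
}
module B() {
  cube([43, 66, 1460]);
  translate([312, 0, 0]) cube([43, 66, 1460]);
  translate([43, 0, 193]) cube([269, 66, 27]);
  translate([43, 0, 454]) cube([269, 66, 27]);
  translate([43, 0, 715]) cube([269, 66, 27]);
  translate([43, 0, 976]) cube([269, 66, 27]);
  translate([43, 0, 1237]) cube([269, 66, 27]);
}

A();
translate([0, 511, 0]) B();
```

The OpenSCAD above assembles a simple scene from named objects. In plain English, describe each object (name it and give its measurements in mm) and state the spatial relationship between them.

A is a four-legged stool. The seat is a 259×291×34 mm slab whose top surface is at z = 384 mm; four square legs, each 46×46 mm in cross-section, run from the floor (z = 0) to the underside of the seat, each flush with a corner of the seat.

B is a straight ladder. Two 43×66 mm vertical rails, 1460 mm tall, stand 355 mm apart (outside-to-outside) with their front faces coplanar on the −y side. 5 rungs, each 66 mm deep and 27 mm tall, span between the inner faces of the rails, front faces flush with the rails. The lowest rung's underside is at z = 193 mm and rungs are spaced 261 mm apart (underside to underside).

The ladder is on the floor beside the stool on its +y side.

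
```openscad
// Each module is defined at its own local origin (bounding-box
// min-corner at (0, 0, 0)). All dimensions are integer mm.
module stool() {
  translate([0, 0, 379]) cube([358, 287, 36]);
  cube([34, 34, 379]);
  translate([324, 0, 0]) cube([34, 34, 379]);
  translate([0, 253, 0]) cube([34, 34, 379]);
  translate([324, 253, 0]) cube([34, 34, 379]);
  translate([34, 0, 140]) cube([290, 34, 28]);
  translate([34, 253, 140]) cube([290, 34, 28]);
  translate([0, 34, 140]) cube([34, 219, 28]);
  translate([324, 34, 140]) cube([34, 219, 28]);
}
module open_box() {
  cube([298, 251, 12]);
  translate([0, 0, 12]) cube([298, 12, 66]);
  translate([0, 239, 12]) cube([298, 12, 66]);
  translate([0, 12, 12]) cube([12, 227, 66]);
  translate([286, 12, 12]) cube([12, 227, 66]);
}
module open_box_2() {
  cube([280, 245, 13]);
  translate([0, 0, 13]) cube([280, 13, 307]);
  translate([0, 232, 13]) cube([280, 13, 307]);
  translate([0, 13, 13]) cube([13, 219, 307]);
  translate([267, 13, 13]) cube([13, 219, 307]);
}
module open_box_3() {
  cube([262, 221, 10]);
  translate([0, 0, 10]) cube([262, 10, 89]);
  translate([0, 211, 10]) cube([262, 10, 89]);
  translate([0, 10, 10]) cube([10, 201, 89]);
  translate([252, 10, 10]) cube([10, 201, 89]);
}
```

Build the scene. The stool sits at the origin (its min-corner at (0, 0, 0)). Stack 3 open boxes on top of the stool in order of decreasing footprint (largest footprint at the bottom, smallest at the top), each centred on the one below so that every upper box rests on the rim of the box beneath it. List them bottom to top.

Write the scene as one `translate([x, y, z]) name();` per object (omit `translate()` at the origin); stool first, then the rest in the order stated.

stool();
translate([30, 18, 415]) open_box();
translate([39, 21, 493]) open_box_2();
translate([48, 33, 813]) open_box_3();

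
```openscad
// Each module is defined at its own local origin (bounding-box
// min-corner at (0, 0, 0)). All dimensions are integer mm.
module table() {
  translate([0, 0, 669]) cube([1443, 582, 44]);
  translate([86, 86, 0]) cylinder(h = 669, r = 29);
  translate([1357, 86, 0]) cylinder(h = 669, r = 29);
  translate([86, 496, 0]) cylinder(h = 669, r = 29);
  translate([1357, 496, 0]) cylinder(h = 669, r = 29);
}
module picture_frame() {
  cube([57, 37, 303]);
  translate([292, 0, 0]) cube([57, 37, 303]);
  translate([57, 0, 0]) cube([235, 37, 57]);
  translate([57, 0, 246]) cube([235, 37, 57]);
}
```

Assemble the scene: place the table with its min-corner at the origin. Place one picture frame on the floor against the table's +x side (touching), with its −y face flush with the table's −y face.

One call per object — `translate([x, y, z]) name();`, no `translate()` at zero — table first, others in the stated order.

table();
translate([1443, 0, 0]) picture_frame();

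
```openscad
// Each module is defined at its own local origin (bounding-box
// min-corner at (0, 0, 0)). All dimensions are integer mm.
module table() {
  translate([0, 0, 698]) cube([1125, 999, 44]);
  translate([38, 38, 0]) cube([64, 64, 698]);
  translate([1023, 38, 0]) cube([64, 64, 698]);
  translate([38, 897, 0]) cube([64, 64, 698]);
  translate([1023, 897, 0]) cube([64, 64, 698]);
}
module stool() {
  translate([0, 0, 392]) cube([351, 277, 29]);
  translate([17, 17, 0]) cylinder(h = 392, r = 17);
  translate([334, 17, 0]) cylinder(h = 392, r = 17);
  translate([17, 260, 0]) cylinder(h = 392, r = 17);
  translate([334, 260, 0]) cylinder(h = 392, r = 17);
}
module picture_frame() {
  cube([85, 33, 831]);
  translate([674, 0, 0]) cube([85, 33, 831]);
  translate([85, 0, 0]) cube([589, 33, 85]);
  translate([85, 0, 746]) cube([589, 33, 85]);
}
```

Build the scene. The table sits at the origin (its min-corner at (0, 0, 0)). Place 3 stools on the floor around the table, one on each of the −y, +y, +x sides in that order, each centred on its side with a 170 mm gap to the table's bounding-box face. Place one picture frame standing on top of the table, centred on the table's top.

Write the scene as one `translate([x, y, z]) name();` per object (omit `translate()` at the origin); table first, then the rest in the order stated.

table();
translate([387, -447, 0]) stool();
translate([387, 1169, 0]) stool();
translate([1295, 361, 0]) stool();
translate([183, 483, 742]) picture_frame();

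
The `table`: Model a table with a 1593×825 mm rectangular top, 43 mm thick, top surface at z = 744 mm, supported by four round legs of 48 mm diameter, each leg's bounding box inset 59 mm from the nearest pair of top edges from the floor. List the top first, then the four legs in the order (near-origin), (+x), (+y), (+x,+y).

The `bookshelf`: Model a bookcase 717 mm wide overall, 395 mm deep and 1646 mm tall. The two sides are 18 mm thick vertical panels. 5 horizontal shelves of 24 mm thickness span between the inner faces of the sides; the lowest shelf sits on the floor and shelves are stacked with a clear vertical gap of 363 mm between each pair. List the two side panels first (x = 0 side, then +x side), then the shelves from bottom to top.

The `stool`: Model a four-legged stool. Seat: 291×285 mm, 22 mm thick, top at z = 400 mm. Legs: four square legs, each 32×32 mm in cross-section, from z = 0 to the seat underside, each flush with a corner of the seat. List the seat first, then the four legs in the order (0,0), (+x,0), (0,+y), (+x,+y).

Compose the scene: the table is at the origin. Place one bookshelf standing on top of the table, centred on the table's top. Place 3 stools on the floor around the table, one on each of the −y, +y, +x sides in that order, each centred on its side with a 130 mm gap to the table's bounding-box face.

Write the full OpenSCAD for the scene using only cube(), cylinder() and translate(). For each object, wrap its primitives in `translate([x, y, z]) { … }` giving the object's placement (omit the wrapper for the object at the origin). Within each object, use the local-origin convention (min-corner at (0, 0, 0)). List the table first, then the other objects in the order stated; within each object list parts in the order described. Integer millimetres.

translate([0, 0, 701]) cube([1593, 825, 43]);
translate([83, 83, 0]) cylinder(h = 701, r = 24);
translate([1510, 83, 0]) cylinder(h = 701, r = 24);
translate([83, 742, 0]) cylinder(h = 701, r = 24);
translate([1510, 742, 0]) cylinder(h = 701, r = 24);
translate([438, 215, 744]) {
  cube([18, 395, 1646]);
  translate([699, 0, 0]) cube([18, 395, 1646]);
  translate([18, 0, 0]) cube([681, 395, 24]);
  translate([18, 0, 387]) cube([681, 395, 24]);
  translate([18, 0, 774]) cube([681, 395, 24]);
  translate([18, 0, 1161]) cube([681, 395, 24]);
  translate([18, 0, 1548]) cube([681, 395, 24]);
}
translate([651, -415, 0]) {
  translate([0, 0, 378]) cube([291, 285, 22]);
  cube([32, 32, 378]);
  translate([259, 0, 0]) cube([32, 32, 378]);
  translate([0, 253, 0]) cube([32, 32, 378]);
  translate([259, 253, 0]) cube([32, 32, 378]);
}
translate([651, 955, 0]) {
  translate([0, 0, 378]) cube([291, 285, 22]);
  cube([32, 32, 378]);
  translate([259, 0, 0]) cube([32, 32, 378]);
  translate([0, 253, 0]) cube([32, 32, 378]);
  translate([259, 253, 0]) cube([32, 32, 378]);
}
translate([1723, 270, 0]) {
  translate([0, 0, 378]) cube([291, 285, 22]);
  cube([32, 32, 378]);
  translate([259, 0, 0]) cube([32, 32, 378]);
  translate([0, 253, 0]) cube([32, 32, 378]);
  translate([259, 253, 0]) cube([32, 32, 378]);
}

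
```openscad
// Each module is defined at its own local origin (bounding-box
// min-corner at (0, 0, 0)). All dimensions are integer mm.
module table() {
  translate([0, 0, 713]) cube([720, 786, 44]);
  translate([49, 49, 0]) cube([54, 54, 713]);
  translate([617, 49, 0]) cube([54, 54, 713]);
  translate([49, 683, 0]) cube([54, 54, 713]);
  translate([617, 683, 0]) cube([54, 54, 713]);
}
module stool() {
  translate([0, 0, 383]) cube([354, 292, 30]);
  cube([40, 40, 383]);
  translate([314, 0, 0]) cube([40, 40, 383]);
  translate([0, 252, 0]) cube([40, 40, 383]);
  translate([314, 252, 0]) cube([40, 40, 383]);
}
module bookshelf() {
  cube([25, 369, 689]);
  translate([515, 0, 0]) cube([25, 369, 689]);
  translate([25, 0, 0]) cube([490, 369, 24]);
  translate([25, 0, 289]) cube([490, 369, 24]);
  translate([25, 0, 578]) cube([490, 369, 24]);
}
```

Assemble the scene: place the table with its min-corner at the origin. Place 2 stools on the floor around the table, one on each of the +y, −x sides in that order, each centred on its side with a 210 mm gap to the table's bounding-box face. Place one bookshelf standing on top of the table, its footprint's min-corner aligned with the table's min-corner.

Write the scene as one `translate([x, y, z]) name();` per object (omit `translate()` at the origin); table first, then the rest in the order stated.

table();
translate([183, 996, 0]) stool();
translate([-564, 247, 0]) stool();
translate([0, 0, 757]) bookshelf();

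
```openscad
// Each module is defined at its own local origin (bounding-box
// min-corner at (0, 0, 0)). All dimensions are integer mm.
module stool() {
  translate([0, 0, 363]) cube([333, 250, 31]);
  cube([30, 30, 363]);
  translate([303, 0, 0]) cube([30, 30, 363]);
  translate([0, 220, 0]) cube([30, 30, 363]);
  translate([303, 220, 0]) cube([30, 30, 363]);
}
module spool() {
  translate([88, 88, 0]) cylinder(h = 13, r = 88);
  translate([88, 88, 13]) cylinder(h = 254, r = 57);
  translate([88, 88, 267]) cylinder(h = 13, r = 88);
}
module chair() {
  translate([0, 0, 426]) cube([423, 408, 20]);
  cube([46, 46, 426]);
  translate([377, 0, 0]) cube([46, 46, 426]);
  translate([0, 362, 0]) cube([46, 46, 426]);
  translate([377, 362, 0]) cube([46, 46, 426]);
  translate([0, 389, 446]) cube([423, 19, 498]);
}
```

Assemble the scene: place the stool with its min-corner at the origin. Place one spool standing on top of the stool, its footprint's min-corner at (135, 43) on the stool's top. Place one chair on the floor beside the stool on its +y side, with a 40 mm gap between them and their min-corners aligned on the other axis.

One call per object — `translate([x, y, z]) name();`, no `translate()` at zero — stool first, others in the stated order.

stool();
translate([135, 43, 394]) spool();
translate([0, 290, 0]) chair();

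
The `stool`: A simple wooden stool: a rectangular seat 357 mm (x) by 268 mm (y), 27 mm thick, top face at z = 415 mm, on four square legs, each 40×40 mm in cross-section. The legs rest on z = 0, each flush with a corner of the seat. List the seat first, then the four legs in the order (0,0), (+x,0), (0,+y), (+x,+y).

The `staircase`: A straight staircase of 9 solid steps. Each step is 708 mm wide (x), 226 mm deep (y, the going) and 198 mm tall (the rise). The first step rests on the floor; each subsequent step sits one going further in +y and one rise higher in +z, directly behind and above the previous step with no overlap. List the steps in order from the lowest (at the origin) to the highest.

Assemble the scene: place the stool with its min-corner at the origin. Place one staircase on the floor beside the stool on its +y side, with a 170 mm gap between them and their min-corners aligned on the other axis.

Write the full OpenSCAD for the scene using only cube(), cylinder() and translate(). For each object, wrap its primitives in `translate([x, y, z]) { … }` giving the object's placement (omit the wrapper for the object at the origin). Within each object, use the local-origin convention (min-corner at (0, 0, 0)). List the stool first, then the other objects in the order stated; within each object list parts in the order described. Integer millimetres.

translate([0, 0, 388]) cube([357, 268, 27]);
cube([40, 40, 388]);
translate([317, 0, 0]) cube([40, 40, 388]);
translate([0, 228, 0]) cube([40, 40, 388]);
translate([317, 228, 0]) cube([40, 40, 388]);
translate([0, 438, 0]) {
  cube([708, 226, 198]);
  translate([0, 226, 198]) cube([708, 226, 198]);
  translate([0, 452, 396]) cube([708, 226, 198]);
  translate([0, 678, 594]) cube([708, 226, 198]);
  translate([0, 904, 792]) cube([708, 226, 198]);
  translate([0, 1130, 990]) cube([708, 226, 198]);
  translate([0, 1356, 1188]) cube([708, 226, 198]);
  translate([0, 1582, 1386]) cube([708, 226, 198]);
  translate([0, 1808, 1584]) cube([708, 226, 198]);
}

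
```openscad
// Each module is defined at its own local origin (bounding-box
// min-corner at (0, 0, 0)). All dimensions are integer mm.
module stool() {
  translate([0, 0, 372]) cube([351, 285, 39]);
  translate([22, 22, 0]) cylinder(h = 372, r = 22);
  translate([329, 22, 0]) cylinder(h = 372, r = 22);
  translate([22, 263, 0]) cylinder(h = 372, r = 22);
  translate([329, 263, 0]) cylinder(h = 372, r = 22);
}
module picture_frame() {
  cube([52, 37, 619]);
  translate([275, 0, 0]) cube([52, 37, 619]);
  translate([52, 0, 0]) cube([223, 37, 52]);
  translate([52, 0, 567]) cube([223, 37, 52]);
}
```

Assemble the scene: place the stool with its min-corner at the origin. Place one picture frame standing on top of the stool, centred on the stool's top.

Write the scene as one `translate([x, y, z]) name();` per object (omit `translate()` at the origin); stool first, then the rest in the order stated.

stool();
translate([12, 124, 411]) picture_frame();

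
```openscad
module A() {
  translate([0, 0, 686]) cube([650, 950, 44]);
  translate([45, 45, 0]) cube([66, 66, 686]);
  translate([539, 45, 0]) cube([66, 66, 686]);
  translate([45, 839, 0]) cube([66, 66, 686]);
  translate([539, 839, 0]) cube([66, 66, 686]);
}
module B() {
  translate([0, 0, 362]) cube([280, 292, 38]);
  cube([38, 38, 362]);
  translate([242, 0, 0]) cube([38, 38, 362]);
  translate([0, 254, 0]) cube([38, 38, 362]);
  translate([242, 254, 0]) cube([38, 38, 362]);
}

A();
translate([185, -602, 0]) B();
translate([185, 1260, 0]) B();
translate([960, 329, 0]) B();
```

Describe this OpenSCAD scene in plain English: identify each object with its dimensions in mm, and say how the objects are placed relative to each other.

A is a table with a 650×950 mm rectangular top, 44 mm thick, top surface at z = 730 mm, supported by four 66×66 mm square legs, each inset 45 mm from the nearest pair of top edges, running from the floor.

B is a simple wooden stool: a rectangular seat 280 mm (x) by 292 mm (y), 38 mm thick, top face at z = 400 mm, on four square legs, each 38×38 mm in cross-section. The legs rest on z = 0, each flush with a corner of the seat.

Three stools sit around the table at the −y, +y, +x sides.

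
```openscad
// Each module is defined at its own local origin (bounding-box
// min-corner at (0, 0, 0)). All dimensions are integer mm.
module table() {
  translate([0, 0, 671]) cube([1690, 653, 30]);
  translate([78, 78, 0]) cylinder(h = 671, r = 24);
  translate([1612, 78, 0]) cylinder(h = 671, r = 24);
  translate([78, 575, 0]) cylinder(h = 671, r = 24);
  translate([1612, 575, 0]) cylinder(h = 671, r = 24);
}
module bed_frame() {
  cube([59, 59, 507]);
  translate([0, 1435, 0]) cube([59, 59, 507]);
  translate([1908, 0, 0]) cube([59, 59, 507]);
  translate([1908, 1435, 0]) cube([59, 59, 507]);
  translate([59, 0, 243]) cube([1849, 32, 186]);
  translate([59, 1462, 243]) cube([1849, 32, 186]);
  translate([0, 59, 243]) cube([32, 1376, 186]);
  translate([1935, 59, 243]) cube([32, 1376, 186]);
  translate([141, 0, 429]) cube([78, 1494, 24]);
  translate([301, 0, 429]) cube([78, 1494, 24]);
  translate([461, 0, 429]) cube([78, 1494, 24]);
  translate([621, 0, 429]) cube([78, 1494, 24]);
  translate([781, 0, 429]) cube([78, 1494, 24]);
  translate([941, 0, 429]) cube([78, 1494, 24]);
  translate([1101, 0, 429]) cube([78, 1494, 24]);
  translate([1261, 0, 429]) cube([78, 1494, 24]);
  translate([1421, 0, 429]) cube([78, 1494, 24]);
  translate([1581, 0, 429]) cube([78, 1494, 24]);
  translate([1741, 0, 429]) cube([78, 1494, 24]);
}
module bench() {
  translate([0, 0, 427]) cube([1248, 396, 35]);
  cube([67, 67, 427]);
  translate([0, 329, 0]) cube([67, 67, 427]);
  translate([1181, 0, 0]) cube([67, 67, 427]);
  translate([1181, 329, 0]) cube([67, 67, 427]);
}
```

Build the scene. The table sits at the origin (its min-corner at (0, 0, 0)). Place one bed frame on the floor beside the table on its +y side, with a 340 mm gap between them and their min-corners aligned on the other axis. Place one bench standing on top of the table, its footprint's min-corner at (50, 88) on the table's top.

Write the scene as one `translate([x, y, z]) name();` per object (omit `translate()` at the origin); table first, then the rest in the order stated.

table();
translate([0, 993, 0]) bed_frame();
translate([50, 88, 701]) bench();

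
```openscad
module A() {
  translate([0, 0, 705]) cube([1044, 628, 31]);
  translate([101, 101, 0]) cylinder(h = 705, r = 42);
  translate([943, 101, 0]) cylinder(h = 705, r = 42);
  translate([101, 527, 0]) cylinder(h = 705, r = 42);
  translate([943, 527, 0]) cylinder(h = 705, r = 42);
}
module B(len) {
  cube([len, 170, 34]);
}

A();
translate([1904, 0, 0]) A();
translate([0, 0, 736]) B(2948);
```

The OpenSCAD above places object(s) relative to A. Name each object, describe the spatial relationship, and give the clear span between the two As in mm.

Second table starts at x = 1904; first ends at x = 1044; clear span = 1904 − 1044 = 860 mm.

A is a table. B is a beam. A beam spans the tops of two tables. The clear span between the two tables is 860 mm.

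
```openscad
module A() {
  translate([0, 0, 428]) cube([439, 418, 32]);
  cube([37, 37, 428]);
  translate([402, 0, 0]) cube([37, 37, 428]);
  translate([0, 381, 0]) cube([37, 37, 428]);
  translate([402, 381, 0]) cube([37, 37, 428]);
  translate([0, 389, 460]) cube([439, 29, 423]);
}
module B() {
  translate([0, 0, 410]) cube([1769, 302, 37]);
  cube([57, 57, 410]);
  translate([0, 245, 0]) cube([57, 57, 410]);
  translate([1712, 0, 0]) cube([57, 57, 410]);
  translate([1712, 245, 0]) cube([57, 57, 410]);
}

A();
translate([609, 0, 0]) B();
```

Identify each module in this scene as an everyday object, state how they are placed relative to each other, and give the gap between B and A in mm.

A is a chair. B is a bench. The bench is on the floor beside the chair on its +x side. The gap between the bench and the chair is 170 mm.

The bench's nearest face is 170 mm from the chair's +x face.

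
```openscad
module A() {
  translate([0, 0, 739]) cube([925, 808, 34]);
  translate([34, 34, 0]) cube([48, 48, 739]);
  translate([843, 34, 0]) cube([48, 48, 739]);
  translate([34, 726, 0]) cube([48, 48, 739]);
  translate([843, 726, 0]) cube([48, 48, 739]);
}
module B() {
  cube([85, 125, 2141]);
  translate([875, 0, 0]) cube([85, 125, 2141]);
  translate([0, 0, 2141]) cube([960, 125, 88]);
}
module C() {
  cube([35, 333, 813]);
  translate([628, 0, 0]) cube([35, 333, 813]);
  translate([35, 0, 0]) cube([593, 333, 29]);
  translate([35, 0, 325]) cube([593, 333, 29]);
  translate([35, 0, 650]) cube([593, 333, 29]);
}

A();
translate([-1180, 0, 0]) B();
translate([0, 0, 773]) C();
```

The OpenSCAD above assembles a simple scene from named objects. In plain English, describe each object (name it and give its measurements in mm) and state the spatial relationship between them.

A is a table with a 925×808 mm rectangular top, 34 mm thick, top surface at z = 773 mm, supported by four 48×48 mm square legs, each inset 34 mm from the nearest pair of top edges, running from the floor.

B is a rectangular door frame: two vertical jambs of 85×125 mm section, 2141 mm tall, with a clear opening 790 mm wide between their inner faces. A header 88 mm tall and 125 mm deep lies on top of the jambs and spans the full outside width.

C is an open bookshelf. Two side panels, each 35 mm thick, 333 mm deep and 813 mm tall, stand 663 mm apart (outside-to-outside). Between them sit 3 shelves, each 29 mm thick and 333 mm deep, spanning the full gap between the sides. The bottom shelf rests on the floor (its underside at z = 0) and the clear gap between one shelf's top and the next shelf's underside is 296 mm.

The door frame is on the floor beside the table on its −x side. The bookshelf is on top of the table.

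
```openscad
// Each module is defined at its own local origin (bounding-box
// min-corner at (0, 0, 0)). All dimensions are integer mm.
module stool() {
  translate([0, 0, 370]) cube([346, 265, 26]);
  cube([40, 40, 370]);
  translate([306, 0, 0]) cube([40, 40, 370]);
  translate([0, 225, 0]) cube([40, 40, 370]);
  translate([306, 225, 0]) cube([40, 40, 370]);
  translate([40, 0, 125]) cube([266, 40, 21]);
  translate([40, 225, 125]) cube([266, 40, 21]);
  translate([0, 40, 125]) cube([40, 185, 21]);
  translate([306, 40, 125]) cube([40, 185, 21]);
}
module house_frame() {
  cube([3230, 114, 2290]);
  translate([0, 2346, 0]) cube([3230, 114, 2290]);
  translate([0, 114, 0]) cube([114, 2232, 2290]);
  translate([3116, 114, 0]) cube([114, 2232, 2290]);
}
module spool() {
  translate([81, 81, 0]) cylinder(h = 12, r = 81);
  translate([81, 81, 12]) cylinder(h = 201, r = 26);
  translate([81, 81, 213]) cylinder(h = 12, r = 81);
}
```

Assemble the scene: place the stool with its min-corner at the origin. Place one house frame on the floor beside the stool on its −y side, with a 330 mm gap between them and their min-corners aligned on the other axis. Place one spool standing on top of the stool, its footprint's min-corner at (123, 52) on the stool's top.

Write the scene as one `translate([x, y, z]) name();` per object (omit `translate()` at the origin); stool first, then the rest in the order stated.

stool();
translate([0, -2790, 0]) house_frame();
translate([123, 52, 396]) spool();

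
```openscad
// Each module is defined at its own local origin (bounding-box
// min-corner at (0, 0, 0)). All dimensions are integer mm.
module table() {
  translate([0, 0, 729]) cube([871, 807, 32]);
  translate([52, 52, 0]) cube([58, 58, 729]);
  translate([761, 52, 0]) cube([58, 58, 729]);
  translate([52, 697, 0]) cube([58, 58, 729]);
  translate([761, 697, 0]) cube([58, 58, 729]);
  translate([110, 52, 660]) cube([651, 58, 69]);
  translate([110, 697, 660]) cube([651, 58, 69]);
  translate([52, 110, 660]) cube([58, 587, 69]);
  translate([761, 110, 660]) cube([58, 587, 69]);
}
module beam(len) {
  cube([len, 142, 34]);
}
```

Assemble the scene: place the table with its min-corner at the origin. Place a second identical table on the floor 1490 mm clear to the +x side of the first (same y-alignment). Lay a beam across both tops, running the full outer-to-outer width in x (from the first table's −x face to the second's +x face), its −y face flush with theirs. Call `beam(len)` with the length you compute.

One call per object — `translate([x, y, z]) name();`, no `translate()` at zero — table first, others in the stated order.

table();
translate([2361, 0, 0]) table();
translate([0, 0, 761]) beam(3232);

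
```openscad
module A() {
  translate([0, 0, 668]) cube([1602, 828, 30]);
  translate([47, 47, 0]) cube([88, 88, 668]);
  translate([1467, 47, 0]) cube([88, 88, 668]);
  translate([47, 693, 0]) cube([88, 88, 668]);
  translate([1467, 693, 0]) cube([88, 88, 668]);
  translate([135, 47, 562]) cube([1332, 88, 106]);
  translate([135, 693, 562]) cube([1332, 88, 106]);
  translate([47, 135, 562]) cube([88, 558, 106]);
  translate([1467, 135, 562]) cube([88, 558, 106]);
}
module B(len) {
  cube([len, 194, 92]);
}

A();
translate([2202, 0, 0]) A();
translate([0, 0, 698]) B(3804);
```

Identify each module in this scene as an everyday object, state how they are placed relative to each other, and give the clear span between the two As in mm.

A is a table. B is a beam. A beam spans the tops of two tables. The clear span between the two tables is 600 mm.

Second table starts at x = 2202; first ends at x = 1602; clear span = 2202 − 1602 = 600 mm.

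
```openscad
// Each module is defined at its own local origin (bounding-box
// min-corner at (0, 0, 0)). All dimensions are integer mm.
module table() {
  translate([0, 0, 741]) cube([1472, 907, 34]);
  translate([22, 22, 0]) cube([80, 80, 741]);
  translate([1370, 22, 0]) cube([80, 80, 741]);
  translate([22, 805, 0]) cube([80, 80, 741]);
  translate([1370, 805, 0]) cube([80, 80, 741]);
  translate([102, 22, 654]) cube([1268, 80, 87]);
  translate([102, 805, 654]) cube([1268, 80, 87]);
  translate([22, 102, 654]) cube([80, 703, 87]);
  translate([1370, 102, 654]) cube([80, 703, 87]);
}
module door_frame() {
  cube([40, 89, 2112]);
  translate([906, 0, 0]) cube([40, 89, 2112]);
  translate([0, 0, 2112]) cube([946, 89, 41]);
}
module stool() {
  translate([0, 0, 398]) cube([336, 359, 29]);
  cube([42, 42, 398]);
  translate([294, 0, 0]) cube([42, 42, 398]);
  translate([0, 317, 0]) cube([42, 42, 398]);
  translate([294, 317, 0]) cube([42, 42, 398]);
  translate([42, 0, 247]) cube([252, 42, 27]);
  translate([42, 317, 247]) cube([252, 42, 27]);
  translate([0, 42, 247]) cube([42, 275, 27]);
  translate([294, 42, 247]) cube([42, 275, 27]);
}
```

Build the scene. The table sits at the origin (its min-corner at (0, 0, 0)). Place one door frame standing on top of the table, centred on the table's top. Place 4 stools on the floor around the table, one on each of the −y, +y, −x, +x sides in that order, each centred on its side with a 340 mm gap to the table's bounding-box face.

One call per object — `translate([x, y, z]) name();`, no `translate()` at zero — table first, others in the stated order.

table();
translate([263, 409, 775]) door_frame();
translate([568, -699, 0]) stool();
translate([568, 1247, 0]) stool();
translate([-676, 274, 0]) stool();
translate([1812, 274, 0]) stool();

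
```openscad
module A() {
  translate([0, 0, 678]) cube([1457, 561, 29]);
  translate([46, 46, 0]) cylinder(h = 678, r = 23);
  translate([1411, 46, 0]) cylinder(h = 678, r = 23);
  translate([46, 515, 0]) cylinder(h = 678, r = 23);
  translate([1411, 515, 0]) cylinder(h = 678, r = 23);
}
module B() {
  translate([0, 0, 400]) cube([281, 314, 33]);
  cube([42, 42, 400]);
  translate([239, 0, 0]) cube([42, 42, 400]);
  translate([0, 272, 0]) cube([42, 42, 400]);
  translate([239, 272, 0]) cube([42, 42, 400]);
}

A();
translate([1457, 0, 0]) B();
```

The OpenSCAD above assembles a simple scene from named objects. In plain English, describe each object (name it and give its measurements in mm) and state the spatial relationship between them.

A is a table: top 1457 mm (x) × 561 mm (y), 29 mm thick, upper face at z = 707 mm, on four round legs of 46 mm diameter, each leg's bounding box inset 23 mm from the nearest pair of top edges, running from z = 0 to the bottom of the top.

B is a simple wooden stool: a rectangular seat 281 mm (x) by 314 mm (y), 33 mm thick, top face at z = 433 mm, on four square legs, each 42×42 mm in cross-section. The legs rest on z = 0, each flush with a corner of the seat.

The stool is against the table's +x side, with their −y faces flush.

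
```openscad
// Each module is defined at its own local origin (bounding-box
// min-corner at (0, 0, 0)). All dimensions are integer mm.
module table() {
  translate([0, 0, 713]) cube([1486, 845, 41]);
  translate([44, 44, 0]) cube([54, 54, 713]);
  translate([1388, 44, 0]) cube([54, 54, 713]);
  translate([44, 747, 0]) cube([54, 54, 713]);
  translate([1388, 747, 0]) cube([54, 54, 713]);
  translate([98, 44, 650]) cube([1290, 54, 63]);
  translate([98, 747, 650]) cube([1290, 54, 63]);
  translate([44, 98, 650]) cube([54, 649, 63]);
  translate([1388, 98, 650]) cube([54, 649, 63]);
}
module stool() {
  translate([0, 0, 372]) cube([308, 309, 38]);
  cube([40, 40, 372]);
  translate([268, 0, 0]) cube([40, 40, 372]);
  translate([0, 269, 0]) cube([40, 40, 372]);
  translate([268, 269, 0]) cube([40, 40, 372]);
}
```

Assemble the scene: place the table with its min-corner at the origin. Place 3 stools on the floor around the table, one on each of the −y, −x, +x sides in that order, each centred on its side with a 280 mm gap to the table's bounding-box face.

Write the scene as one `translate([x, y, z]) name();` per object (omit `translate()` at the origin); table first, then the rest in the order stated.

table();
translate([589, -589, 0]) stool();
translate([-588, 268, 0]) stool();
translate([1766, 268, 0]) stool();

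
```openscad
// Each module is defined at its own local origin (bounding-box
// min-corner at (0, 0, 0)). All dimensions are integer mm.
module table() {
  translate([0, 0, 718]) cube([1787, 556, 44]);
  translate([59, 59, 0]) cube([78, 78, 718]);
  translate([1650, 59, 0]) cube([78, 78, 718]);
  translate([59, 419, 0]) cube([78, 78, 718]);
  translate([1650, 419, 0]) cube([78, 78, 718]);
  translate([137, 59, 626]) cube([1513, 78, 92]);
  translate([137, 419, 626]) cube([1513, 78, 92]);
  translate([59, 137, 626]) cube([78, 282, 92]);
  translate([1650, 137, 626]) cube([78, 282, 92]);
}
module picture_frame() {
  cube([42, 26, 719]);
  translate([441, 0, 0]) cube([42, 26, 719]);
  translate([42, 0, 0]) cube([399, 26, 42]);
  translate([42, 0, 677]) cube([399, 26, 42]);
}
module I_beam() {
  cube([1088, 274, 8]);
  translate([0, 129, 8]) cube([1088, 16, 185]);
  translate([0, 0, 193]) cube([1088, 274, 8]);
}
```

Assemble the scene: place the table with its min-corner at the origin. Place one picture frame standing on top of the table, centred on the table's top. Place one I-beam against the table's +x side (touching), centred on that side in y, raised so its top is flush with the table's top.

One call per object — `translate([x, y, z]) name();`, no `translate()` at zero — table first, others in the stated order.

table();
translate([652, 265, 762]) picture_frame();
translate([1787, 141, 561]) I_beam();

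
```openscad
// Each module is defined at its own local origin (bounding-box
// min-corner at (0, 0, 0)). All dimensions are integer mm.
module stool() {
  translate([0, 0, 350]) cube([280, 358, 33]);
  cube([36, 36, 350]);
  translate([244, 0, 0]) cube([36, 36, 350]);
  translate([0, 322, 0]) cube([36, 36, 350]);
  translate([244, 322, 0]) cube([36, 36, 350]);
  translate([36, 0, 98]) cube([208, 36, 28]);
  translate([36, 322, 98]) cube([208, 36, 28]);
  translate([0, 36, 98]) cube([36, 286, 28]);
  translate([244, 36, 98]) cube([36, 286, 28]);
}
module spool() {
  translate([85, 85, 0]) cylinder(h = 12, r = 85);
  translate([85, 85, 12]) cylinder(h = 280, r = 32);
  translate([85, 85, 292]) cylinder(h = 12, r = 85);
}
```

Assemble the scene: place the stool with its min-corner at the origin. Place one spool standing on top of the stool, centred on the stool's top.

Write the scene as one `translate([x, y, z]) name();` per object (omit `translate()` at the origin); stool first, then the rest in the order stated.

stool();
translate([55, 94, 383]) spool();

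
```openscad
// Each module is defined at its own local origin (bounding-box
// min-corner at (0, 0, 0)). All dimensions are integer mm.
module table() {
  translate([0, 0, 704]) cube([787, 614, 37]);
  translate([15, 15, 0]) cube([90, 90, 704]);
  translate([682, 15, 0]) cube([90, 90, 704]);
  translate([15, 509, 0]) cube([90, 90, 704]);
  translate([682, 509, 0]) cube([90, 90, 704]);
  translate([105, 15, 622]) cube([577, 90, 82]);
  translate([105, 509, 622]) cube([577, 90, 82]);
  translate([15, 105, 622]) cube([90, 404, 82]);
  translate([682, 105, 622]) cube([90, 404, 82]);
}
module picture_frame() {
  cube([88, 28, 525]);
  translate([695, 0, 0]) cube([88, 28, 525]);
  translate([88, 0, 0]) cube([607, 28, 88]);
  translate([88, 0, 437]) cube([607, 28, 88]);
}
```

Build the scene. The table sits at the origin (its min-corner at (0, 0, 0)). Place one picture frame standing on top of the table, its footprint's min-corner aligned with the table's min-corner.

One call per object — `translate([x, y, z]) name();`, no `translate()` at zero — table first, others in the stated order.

table();
translate([0, 0, 741]) picture_frame();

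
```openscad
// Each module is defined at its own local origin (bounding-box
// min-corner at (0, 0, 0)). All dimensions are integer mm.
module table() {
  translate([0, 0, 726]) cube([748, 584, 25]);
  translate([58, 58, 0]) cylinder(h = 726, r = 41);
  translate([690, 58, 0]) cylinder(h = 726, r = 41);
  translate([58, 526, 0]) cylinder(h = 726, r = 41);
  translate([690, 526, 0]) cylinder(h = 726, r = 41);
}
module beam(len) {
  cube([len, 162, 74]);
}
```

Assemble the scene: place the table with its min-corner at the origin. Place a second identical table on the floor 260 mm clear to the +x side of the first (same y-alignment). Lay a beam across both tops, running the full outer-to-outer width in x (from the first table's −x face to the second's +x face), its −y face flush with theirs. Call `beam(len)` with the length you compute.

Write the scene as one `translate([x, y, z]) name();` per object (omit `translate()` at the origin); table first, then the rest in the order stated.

table();
translate([1008, 0, 0]) table();
translate([0, 0, 751]) beam(1756);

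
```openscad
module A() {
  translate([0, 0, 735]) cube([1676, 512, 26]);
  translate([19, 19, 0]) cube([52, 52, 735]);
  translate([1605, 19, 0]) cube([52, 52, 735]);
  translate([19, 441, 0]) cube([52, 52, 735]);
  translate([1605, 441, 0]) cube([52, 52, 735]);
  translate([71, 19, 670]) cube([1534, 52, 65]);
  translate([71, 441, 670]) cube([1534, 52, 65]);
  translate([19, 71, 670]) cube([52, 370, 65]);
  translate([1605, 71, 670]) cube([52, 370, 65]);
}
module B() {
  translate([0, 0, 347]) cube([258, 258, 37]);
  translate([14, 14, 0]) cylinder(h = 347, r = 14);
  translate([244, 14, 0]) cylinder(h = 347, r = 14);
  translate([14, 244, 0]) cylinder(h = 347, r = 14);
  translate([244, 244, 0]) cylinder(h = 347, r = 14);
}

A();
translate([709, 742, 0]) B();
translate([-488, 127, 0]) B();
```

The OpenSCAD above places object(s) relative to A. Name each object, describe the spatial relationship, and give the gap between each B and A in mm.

A is a table. B is a stool. Two stools sit around the table at the +y, −x sides. The gap between each stool and the table is 230 mm.

Each stool's nearest face is 230 mm from the table's bounding box.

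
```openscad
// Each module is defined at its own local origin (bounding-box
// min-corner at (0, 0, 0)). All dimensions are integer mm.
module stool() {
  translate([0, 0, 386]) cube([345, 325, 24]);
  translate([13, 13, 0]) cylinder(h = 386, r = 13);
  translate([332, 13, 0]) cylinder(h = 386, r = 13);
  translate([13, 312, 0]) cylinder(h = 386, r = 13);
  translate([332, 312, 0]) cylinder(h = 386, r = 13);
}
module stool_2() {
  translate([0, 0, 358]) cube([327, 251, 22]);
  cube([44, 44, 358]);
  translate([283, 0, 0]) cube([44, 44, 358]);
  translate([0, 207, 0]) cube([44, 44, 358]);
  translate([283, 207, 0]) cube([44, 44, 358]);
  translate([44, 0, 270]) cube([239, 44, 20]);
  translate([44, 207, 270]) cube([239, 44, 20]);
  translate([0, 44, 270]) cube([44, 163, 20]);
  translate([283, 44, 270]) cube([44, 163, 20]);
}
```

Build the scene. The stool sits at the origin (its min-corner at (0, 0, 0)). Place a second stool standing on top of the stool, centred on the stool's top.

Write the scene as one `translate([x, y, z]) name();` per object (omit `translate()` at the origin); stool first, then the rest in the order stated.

stool();
translate([9, 37, 410]) stool_2();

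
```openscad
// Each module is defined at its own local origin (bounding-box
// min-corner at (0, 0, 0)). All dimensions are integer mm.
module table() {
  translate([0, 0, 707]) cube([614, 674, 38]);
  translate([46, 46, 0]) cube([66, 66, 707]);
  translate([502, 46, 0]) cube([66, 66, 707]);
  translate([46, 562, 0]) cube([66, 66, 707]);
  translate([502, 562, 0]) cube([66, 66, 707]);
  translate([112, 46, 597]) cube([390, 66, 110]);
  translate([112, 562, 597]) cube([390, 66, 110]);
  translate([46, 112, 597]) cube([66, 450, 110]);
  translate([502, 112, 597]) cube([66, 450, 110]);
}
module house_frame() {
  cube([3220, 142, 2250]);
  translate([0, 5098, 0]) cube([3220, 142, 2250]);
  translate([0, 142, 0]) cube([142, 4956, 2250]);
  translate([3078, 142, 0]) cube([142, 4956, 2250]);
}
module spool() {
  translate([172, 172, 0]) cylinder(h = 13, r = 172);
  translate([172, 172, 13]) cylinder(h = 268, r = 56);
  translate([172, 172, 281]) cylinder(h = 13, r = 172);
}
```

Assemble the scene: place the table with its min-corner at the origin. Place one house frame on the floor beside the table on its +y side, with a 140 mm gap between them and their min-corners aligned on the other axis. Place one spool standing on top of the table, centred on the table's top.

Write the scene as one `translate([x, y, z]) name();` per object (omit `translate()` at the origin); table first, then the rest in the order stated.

table();
translate([0, 814, 0]) house_frame();
translate([135, 165, 745]) spool();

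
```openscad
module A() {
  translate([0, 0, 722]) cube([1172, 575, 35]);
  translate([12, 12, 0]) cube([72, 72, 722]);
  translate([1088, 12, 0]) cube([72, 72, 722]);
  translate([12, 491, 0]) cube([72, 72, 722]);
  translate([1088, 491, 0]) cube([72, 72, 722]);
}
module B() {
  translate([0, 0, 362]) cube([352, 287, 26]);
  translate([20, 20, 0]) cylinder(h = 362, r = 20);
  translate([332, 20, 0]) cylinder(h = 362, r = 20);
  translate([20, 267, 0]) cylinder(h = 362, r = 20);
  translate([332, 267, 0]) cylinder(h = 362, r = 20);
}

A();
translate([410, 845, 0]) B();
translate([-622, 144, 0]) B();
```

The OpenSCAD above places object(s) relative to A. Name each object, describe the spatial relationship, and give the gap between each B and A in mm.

Each stool's nearest face is 270 mm from the table's bounding box.

A is a table. B is a stool. Two stools sit around the table at the +y, −x sides. The gap between each stool and the table is 270 mm.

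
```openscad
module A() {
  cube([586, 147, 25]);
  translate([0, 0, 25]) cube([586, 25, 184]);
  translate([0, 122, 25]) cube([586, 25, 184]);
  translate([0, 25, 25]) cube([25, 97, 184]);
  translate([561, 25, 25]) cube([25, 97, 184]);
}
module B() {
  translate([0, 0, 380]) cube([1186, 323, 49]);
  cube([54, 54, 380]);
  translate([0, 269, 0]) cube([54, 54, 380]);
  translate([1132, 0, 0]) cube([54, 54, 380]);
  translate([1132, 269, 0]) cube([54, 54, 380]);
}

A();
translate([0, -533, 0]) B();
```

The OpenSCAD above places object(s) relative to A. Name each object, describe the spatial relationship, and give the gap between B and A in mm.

The bench's nearest face is 210 mm from the open box's −y face.

A is an open box. B is a bench. The bench is on the floor beside the open box on its −y side. The gap between the bench and the open box is 210 mm.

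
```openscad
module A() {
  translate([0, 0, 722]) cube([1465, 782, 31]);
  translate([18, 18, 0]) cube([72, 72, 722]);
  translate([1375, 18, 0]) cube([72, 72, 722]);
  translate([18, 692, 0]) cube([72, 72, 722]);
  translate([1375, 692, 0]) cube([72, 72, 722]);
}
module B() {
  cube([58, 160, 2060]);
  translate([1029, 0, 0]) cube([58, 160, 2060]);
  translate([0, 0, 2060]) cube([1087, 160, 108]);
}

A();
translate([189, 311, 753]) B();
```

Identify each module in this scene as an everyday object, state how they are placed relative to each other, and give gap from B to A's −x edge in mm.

A is a table. B is a door frame. The door frame is on top of the table, centred. The gap from the door frame to the table's −x edge is 189 mm.

The door frame's min-x is at 189; the table's min-x is 0; gap = 189 mm.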